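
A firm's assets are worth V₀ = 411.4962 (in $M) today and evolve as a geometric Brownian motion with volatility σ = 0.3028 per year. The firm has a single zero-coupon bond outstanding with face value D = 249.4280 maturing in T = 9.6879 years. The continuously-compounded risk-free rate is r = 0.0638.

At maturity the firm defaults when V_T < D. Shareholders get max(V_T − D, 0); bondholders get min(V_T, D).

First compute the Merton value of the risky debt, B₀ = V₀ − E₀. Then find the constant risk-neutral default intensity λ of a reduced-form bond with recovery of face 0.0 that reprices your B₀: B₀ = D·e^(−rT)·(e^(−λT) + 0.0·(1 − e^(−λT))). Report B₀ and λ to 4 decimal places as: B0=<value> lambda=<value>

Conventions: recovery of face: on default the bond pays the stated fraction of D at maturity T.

B0=122.5777 lambda=0.0095

Work the structural quantities from V₀ = 411.4962 against face 249.4280:
d₁ = [ln(V₀/D) + (r + σ²/2)T] / (σ√T)
   = [ln(411.4962/249.4280) + (0.0638 + 0.5·0.3028²)·9.6879] / (0.3028·√9.6879)
   = [0.500629 + 1.062219] / 0.942477 = 1.658236
d₂ = d₁ − σ√T = 1.658236 − 0.942477 = 0.715759
N(d₁) = 0.951365,  N(d₂) = 0.762930,  e^(−rT) = 0.538974
E₀ = V₀·N(d₁) − D·e^(−rT)·N(d₂)
   = 411.4962·0.951365 − 249.4280·0.538974·0.762930 = 288.918476
B₀ = V₀ − E₀ = 411.4962 − 288.918476 = 122.577724
e^(−λT) = (B₀·e^(rT)/D − 0)/(1 − 0) = (122.5777·1.855377/249.4280 − 0)/1 = 0.91179767
λ = −ln(0.91179767)/9.6879 = 0.009531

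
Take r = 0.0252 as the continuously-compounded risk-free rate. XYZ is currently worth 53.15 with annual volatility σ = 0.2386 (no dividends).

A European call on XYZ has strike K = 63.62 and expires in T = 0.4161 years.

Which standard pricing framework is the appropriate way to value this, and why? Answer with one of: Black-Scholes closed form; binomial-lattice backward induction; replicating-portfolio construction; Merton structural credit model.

Key observation: with XYZ following a GBM at constant σ and r, the European call struck at 63.62 prices in closed form — nothing here needs a stepwise model or a balance sheet.

framework: Black-Scholes closed form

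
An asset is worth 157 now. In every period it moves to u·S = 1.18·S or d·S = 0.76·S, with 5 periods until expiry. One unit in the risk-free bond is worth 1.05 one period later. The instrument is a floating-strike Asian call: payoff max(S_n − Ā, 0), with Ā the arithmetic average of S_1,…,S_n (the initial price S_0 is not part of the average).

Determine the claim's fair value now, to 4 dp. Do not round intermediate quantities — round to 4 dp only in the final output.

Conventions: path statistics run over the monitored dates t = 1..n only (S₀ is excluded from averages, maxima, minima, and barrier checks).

Under the martingale measure an up-move has probability p* = 0.6905; value the claim as the probability-weighted average of per-path payoffs, discounted 5 periods at R = 1.05.
Enumerate all 2^5 = 32 price paths (U = up ×1.18, D = down ×0.76); each path with k up-moves has probability p*^k·(1−p*)^(5−k).
DDDDD: Ā=74.2218, payoff=0.0000, prob=0.002841
UDDDD: Ā=115.2390, payoff=0.0000, prob=0.006338
DUDDD: Ā=102.0510, payoff=0.0000, prob=0.006338
UUDDD: Ā=158.4477, payoff=0.0000, prob=0.014138
DDUDD: Ā=92.0282, payoff=0.0000, prob=0.006338
UDUDD: Ā=142.8858, payoff=0.0000, prob=0.014138
DUUDD: Ā=129.6978, payoff=0.0000, prob=0.014138
UUUDD: Ā=201.3730, payoff=0.0000, prob=0.031538
DDDUD: Ā=84.4108, payoff=0.0000, prob=0.006338
UDDUD: Ā=131.0588, payoff=0.0000, prob=0.014138
DUDUD: Ā=117.8708, payoff=0.0000, prob=0.014138
UUDUD: Ā=183.0100, payoff=0.0000, prob=0.031538
DDUUD: Ā=107.8480, payoff=0.0000, prob=0.014138
UDUUD: Ā=167.4481, payoff=0.0000, prob=0.031538
DUUUD: Ā=154.2601, payoff=0.0000, prob=0.031538
UUUUD: Ā=239.5092, payoff=0.0000, prob=0.070354
DDDDU: Ā=78.6216, payoff=0.0000, prob=0.006338
UDDDU: Ā=122.0703, payoff=0.0000, prob=0.014138
DUDDU: Ā=108.8823, payoff=0.0000, prob=0.014138
UUDDU: Ā=169.0541, payoff=0.0000, prob=0.031538
DDUDU: Ā=98.8594, payoff=0.0000, prob=0.014138
UDUDU: Ā=153.4923, payoff=0.0000, prob=0.031538
DUUDU: Ā=140.3043, payoff=8.6911, prob=0.031538
UUUDU: Ā=217.8409, payoff=13.4941, prob=0.070354
DDDUU: Ā=91.2421, payoff=4.7211, prob=0.014138
UDDUU: Ā=141.6653, payoff=7.3301, prob=0.031538
DUDUU: Ā=128.4773, payoff=20.5181, prob=0.031538
UUDUU: Ā=199.4779, payoff=31.8571, prob=0.070354
DDUUU: Ā=118.4544, payoff=30.5410, prob=0.031538
UDUUU: Ā=183.9161, payoff=47.4189, prob=0.070354
DUUUU: Ā=170.7281, payoff=60.6069, prob=0.070354
UUUUU: Ā=265.0778, payoff=94.1002, prob=0.156944
Price = Σ prob·payoff / R^5 = 27.741429 / 1.276282 = 21.7361

price = 21.7361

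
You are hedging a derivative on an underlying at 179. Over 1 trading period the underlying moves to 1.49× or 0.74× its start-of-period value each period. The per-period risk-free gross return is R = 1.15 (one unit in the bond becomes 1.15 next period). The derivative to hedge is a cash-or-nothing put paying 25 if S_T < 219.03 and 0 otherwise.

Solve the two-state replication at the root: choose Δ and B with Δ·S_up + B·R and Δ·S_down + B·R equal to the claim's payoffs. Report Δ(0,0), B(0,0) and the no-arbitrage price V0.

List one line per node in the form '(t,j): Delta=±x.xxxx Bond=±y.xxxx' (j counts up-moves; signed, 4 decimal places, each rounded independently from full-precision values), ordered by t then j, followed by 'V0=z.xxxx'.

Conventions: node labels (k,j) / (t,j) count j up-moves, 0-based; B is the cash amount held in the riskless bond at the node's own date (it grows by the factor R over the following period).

(0,0): Delta=-0.1862 Bond=43.1884
V0=9.8551

Risk-neutral probability p* = (R−d)/(u−d) = (1.15−0.74)/(1.49−0.74) = 0.5467.
Payoffs at expiry: V(1,0)=25.0000, V(1,1)=0.0000
Node (0,0) S=179.0000: V=(p*·0.0000+(1−p*)·25.0000)/1.15=9.8551; Δ=(0.0000−25.0000)/(266.7100−132.4600)=-0.1862; B=V−Δ·S=43.1884
Verification: the root portfolio costs Δ(0,0)·S0 + B(0,0) = 9.8551, matching V0.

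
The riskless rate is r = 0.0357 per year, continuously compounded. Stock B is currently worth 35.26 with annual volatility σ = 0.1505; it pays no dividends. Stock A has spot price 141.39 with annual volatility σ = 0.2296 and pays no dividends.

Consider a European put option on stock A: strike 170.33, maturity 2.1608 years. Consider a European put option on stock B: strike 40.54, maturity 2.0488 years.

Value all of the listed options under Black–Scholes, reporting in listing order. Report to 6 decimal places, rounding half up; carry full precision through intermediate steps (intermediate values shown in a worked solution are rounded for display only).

price(stock A put K=170.33) = 29.212995
price(stock B put K=40.54) = 4.485340

[stock A put K=170.33]
σ√T = 0.2296·√2.1608 = 0.337504
d₁ = (ln(S/K) + (r+σ²/2)T) / (σ√T) = (ln(141.39/170.33) + (0.0357+0.2296²/2)·2.1608) / 0.337504 = (-0.186216 + 0.134095) / 0.337504 = -0.154429
d₂ = d₁ − σ√T = -0.154429 − 0.337504 = -0.491934
e^{−rT} = 0.925760
N(−d₁) = 0.561364,  N(−d₂) = 0.688617
price = K·e^{−rT}·N(−d₂) − S·N(−d₁) = 108.584315 − 79.371320 = 29.212995
[stock B put K=40.54]
σ√T = 0.1505·√2.0488 = 0.215420
d₁ = (ln(S/K) + (r+σ²/2)T) / (σ√T) = (ln(35.26/40.54) + (0.0357+0.1505²/2)·2.0488) / 0.215420 = (-0.139540 + 0.096345) / 0.215420 = -0.200515
d₂ = d₁ − σ√T = -0.200515 − 0.215420 = -0.415935
e^{−rT} = 0.929469
N(−d₁) = 0.579461,  N(−d₂) = 0.661271
price = K·e^{−rT}·N(−d₂) − S·N(−d₁) = 24.917133 − 20.431793 = 4.485340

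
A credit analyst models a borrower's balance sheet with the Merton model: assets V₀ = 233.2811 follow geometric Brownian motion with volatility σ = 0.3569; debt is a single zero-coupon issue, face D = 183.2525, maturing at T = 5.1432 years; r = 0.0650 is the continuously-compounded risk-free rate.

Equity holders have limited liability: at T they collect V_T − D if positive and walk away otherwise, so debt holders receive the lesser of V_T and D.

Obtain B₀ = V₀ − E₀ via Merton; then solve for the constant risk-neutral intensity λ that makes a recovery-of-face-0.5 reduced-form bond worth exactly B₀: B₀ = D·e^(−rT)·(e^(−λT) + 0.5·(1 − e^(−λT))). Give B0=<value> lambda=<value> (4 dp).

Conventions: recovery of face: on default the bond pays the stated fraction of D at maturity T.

Work the structural quantities from V₀ = 233.2811 against face 183.2525:
d₁ = [ln(V₀/D) + (r + σ²/2)T] / (σ√T)
   = [ln(233.2811/183.2525) + (0.0650 + 0.5·0.3569²)·5.1432] / (0.3569·√5.1432)
   = [0.241379 + 0.661872] / 0.809400 = 1.115952
d₂ = d₁ − σ√T = 1.115952 − 0.809400 = 0.306552
N(d₁) = 0.867779,  N(d₂) = 0.620408,  e^(−rT) = 0.715833
E₀ = V₀·N(d₁) − D·e^(−rT)·N(d₂)
   = 233.2811·0.867779 − 183.2525·0.715833·0.620408 = 121.052364
B₀ = V₀ − E₀ = 233.2811 − 121.052364 = 112.228736
e^(−λT) = (B₀·e^(rT)/D − 0.5)/(1 − 0.5) = (112.2287·1.396973/183.2525 − 0.5)/0.5 = 0.71108719
λ = −ln(0.71108719)/5.1432 = 0.066293

B0=112.2287 lambda=0.0663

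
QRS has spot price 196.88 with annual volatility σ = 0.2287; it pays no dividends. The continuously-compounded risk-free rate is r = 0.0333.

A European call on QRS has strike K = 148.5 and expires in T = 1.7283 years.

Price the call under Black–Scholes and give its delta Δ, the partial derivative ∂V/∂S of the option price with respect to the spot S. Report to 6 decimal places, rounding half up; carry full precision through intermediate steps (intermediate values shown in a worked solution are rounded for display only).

σ√T = 0.2287·√1.7283 = 0.300660
d₁ = (ln(S/K) + (r+σ²/2)T) / (σ√T) = (ln(196.88/148.5) + (0.0333+0.2287²/2)·1.7283) / 0.300660 = (0.282009 + 0.102751) / 0.300660 = 1.279718
d₂ = d₁ − σ√T = 1.279718 − 0.300660 = 0.979058
e^{−rT} = 0.944072
N(d₁) = 0.899678,  N(d₂) = 0.836224
Call price V = S·N(d₁) − K·e^{−rT}·N(d₂) = 177.128571 − 117.234264 = 59.894307
Δ = N(d₁) = 0.899678

price = 59.894307
Δ = 0.899678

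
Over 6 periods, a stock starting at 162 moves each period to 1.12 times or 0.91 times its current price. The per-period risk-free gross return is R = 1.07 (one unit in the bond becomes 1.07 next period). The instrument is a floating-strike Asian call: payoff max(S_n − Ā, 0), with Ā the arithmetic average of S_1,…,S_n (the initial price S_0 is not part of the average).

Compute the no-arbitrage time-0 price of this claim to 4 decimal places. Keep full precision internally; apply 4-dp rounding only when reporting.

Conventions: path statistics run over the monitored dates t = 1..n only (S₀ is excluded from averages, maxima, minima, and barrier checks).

price = 24.9709

Under the martingale measure an up-move has probability p* = 0.7619; value the claim as the probability-weighted average of per-path payoffs, discounted 6 periods at R = 1.07.
Enumerate all 2^6 = 64 price paths (U = up ×1.12, D = down ×0.91); each path with k up-moves has probability p*^k·(1−p*)^(6−k).
DDDDDD: Ā=117.9717, payoff=0.0000, prob=0.000182
UDDDDD: Ā=145.1959, payoff=0.0000, prob=0.000583
DUDDDD: Ā=139.5259, payoff=0.0000, prob=0.000583
UUDDDD: Ā=171.7242, payoff=0.0000, prob=0.001866
DDUDDD: Ā=134.3662, payoff=0.0000, prob=0.000583
UDUDDD: Ā=165.3738, payoff=0.0000, prob=0.001866
DUUDDD: Ā=159.7038, payoff=0.0000, prob=0.001866
UUUDDD: Ā=196.5586, payoff=0.0000, prob=0.005970
DDDUDD: Ā=129.6709, payoff=0.0000, prob=0.000583
UDDUDD: Ā=159.5950, payoff=0.0000, prob=0.001866
DUDUDD: Ā=153.9250, payoff=0.0000, prob=0.001866
UUDUDD: Ā=189.4461, payoff=0.0000, prob=0.005970
DDUUDD: Ā=148.7653, payoff=0.0000, prob=0.001866
UDUUDD: Ā=183.0957, payoff=0.0000, prob=0.005970
DUUUDD: Ā=177.4257, payoff=0.0000, prob=0.005970
UUUUDD: Ā=218.3701, payoff=0.0000, prob=0.019103
DDDDUD: Ā=125.3982, payoff=0.0000, prob=0.000583
UDDDUD: Ā=154.3362, payoff=0.0000, prob=0.001866
DUDDUD: Ā=148.6662, payoff=0.0000, prob=0.001866
UUDDUD: Ā=182.9738, payoff=0.0000, prob=0.005970
DDUDUD: Ā=143.5065, payoff=0.0000, prob=0.001866
UDUDUD: Ā=176.6234, payoff=0.0000, prob=0.005970
DUUDUD: Ā=170.9534, payoff=0.5581, prob=0.005970
UUUDUD: Ā=210.4042, payoff=0.6869, prob=0.019103
DDDUUD: Ā=138.8112, payoff=0.5419, prob=0.001866
UDDUUD: Ā=170.8445, payoff=0.6670, prob=0.005970
DUDUUD: Ā=165.1745, payoff=6.3370, prob=0.005970
UUDUUD: Ā=203.2917, payoff=7.7994, prob=0.019103
DDUUUD: Ā=160.0148, payoff=11.4967, prob=0.005970
UDUUUD: Ā=196.9413, payoff=14.1498, prob=0.019103
DUUUUD: Ā=191.2713, payoff=19.8198, prob=0.019103
UUUUUD: Ā=235.4108, payoff=24.3936, prob=0.061130
DDDDDU: Ā=121.5100, payoff=0.0000, prob=0.000583
UDDDDU: Ā=149.5507, payoff=0.0000, prob=0.001866
DUDDDU: Ā=143.8807, payoff=0.0000, prob=0.001866
UUDDDU: Ā=177.0840, payoff=0.0000, prob=0.005970
DDUDDU: Ā=138.7210, payoff=0.6321, prob=0.001866
UDUDDU: Ā=170.7336, payoff=0.7779, prob=0.005970
DUUDDU: Ā=165.0636, payoff=6.4479, prob=0.005970
UUUDDU: Ā=203.1551, payoff=7.9359, prob=0.019103
DDDUDU: Ā=134.0257, payoff=5.3274, prob=0.001866
UDDUDU: Ā=164.9547, payoff=6.5568, prob=0.005970
DUDUDU: Ā=159.2847, payoff=12.2268, prob=0.005970
UUDUDU: Ā=196.0427, payoff=15.0484, prob=0.019103
DDUUDU: Ā=154.1250, payoff=17.3865, prob=0.005970
UDUUDU: Ā=189.6923, payoff=21.3988, prob=0.019103
DUUUDU: Ā=184.0223, payoff=27.0688, prob=0.019103
UUUUDU: Ā=226.4890, payoff=33.3154, prob=0.061130
DDDDUU: Ā=129.7529, payoff=9.6002, prob=0.001866
UDDDUU: Ā=159.6959, payoff=11.8156, prob=0.005970
DUDDUU: Ā=154.0259, payoff=17.4856, prob=0.005970
UUDDUU: Ā=189.5704, payoff=21.5207, prob=0.019103
DDUDUU: Ā=148.8662, payoff=22.6453, prob=0.005970
UDUDUU: Ā=183.2200, payoff=27.8711, prob=0.019103
DUUDUU: Ā=177.5500, payoff=33.5411, prob=0.019103
UUUDUU: Ā=218.5230, payoff=41.2814, prob=0.061130
DDDUUU: Ā=144.1709, payoff=27.3406, prob=0.005970
UDDUUU: Ā=177.4411, payoff=33.6500, prob=0.019103
DUDUUU: Ā=171.7711, payoff=39.3200, prob=0.019103
UUDUUU: Ā=211.4106, payoff=48.3938, prob=0.061130
DDUUUU: Ā=166.6114, payoff=44.4797, prob=0.019103
UDUUUU: Ā=205.0602, payoff=54.7442, prob=0.061130
DUUUUU: Ā=199.3902, payoff=60.4142, prob=0.061130
UUUUUU: Ā=245.4033, payoff=74.3560, prob=0.195616
Price = Σ prob·payoff / R^6 = 37.474549 / 1.500730 = 24.9709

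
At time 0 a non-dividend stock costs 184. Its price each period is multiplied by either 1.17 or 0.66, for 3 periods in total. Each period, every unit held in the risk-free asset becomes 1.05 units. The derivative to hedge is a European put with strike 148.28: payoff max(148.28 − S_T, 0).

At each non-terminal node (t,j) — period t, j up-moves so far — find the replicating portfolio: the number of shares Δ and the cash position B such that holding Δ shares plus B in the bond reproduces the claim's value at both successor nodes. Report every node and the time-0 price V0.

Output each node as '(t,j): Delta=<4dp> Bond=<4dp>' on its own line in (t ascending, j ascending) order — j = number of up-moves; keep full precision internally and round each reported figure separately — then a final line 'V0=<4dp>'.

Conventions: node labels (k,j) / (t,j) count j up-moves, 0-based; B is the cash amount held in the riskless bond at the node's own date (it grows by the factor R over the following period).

Since d<R<u, set p* = (R−d)/(u−d) = 0.7647; price each node as the discounted p*-expectation of its children.
Terminal payoffs: V(3,0)=95.3807, V(3,1)=54.5040, V(3,2)=0.0000, V(3,3)=0.0000
Node (2,0) S=80.1504: V=(p*·54.5040+(1−p*)·95.3807)/1.05=61.0686; Δ=(54.5040−95.3807)/(93.7760−52.8993)=-1.0000; B=V−Δ·S=141.2190
Node (2,1) S=142.0848: V=(p*·0.0000+(1−p*)·54.5040)/1.05=12.2138; Δ=(0.0000−54.5040)/(166.2392−93.7760)=-0.7522; B=V−Δ·S=119.0844
Node (2,2) S=251.8776: V=(p*·0.0000+(1−p*)·0.0000)/1.05=0.0000; Δ=(0.0000−0.0000)/(294.6968−166.2392)=0.0000; B=V−Δ·S=0.0000
Node (1,0) S=121.4400: V=(p*·12.2138+(1−p*)·61.0686)/1.05=22.5800; Δ=(12.2138−61.0686)/(142.0848−80.1504)=-0.7888; B=V−Δ·S=118.3739
Node (1,1) S=215.2800: V=(p*·0.0000+(1−p*)·12.2138)/1.05=2.7370; Δ=(0.0000−12.2138)/(251.8776−142.0848)=-0.1112; B=V−Δ·S=26.6856
Node (0,0) S=184.0000: V=(p*·2.7370+(1−p*)·22.5800)/1.05=7.0533; Δ=(2.7370−22.5800)/(215.2800−121.4400)=-0.2115; B=V−Δ·S=45.9612
Check: Δ(0,0)·S0 + B(0,0) = 7.0533 = V0.

(0,0): Delta=-0.2115 Bond=45.9612
(1,0): Delta=-0.7888 Bond=118.3739
(1,1): Delta=-0.1112 Bond=26.6856
(2,0): Delta=-1.0000 Bond=141.2190
(2,1): Delta=-0.7522 Bond=119.0844
(2,2): Delta=0.0000 Bond=0.0000
V0=7.0533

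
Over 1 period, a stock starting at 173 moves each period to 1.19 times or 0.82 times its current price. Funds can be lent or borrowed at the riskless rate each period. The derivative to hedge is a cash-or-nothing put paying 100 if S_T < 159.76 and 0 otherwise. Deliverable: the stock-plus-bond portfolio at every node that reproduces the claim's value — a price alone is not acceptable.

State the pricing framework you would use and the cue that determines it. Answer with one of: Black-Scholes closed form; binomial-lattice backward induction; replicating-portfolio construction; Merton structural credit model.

framework: replicating-portfolio construction

Key observation: the mandate to exhibit the hedge at every date and state singles out the replicating-portfolio construction on the 1-period tree with factors 1.19 and 0.82 from 173.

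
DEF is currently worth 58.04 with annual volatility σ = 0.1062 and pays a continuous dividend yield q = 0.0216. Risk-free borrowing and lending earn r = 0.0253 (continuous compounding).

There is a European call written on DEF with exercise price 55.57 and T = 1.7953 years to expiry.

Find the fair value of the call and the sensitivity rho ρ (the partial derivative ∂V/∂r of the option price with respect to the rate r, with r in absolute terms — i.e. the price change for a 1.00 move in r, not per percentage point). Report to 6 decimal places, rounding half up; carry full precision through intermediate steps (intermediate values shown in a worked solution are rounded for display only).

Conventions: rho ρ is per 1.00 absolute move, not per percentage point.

σ√T = 0.1062·√1.7953 = 0.142296
d₁ = (ln(S/K) + (r−q+σ²/2)T) / (σ√T) = (ln(58.04/55.57) + (0.0253−0.0216+0.1062²/2)·1.7953) / 0.142296 = (0.043489 + 0.016767) / 0.142296 = 0.423452
d₂ = d₁ − σ√T = 0.423452 − 0.142296 = 0.281156
e^{−rT} = 0.955595
e^{−qT} = 0.961964
N(d₁) = 0.664017,  N(d₂) = 0.610705
Call price V = S·e^{−qT}·N(d₁) − K·e^{−rT}·N(d₂) = 37.073672 − 32.429898 = 4.643774
ρ = K·T·e^{−rT}·N(d₂) = 58.221395

price = 4.643774
ρ = 58.221395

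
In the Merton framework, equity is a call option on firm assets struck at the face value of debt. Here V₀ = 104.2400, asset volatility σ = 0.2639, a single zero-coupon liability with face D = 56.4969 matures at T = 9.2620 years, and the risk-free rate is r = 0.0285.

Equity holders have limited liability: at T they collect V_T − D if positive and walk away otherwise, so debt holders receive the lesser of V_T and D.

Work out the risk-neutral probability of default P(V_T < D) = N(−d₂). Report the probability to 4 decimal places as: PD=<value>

Work the structural quantities from V₀ = 104.2400 against face 56.4969:
d₁ = [ln(V₀/D) + (r + σ²/2)T] / (σ√T)
   = [ln(104.2400/56.4969) + (0.0285 + 0.5·0.2639²)·9.2620] / (0.2639·√9.2620)
   = [0.612510 + 0.586485] / 0.803141 = 1.492882
d₂ = d₁ − σ√T = 1.492882 − 0.803141 = 0.689741
risk-neutral PD = N(−d₂) = N(-0.689741) = 0.245178

PD=0.2452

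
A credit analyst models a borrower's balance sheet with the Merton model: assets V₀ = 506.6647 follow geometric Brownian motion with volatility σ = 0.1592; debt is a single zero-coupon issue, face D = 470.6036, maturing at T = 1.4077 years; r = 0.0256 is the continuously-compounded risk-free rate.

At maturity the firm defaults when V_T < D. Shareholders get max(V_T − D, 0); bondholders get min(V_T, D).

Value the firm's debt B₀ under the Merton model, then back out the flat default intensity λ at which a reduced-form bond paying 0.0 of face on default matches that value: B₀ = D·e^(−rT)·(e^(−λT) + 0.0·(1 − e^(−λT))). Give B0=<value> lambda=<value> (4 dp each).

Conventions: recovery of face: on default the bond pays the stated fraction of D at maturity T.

Equity is a call on the firm's assets struck at D = 470.6036:
d₁ = [ln(V₀/D) + (r + σ²/2)T] / (σ√T)
   = [ln(506.6647/470.6036) + (0.0256 + 0.5·0.1592²)·1.4077] / (0.1592·√1.4077)
   = [0.073833 + 0.053876] / 0.188885 = 0.676121
d₂ = d₁ − σ√T = 0.676121 − 0.188885 = 0.487235
N(d₁) = 0.750518,  N(d₂) = 0.686954,  e^(−rT) = 0.964604
E₀ = V₀·N(d₁) − D·e^(−rT)·N(d₂)
   = 506.6647·0.750518 − 470.6036·0.964604·0.686954 = 68.420605
B₀ = V₀ − E₀ = 506.6647 − 68.420605 = 438.244095
e^(−λT) = (B₀·e^(rT)/D − 0)/(1 − 0) = (438.2441·1.036694/470.6036 − 0)/1 = 0.96540947
λ = −ln(0.96540947)/1.4077 = 0.025007

B0=438.2441 lambda=0.0250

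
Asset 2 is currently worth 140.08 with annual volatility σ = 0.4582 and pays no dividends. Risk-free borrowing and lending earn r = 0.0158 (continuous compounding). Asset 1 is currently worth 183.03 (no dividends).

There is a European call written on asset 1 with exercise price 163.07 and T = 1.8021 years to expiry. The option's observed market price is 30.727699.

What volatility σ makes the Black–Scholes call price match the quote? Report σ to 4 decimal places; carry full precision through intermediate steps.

sigma = 0.1697

At σ = 0.1697 the Black–Scholes value reproduces the quote:
σ√T = 0.1697·√1.8021 = 0.227809
d₁ = (ln(S/K) + (r+σ²/2)T) / (σ√T) = (ln(183.03/163.07) + (0.0158+0.1697²/2)·1.8021) / 0.227809 = (0.115471 + 0.054422) / 0.227809 = 0.745765
d₂ = d₁ − σ√T = 0.745765 − 0.227809 = 0.517956
e^{−rT} = 0.971928
N(d₁) = 0.772095,  N(d₂) = 0.697756
V = S·N(d₁) − K·e^{−rT}·N(d₂) = 141.316623 − 110.588924 = 30.727699 (matching the quote); vega is positive throughout, so no other σ reproduces this price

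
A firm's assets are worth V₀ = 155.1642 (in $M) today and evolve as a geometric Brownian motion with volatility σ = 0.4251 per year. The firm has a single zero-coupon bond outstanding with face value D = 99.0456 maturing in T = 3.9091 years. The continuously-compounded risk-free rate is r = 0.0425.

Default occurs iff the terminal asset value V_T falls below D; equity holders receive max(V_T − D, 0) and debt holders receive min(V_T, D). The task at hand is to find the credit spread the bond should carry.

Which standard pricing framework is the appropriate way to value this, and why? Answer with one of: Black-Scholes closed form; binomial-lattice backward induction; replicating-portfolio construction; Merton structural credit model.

Key observation: assets follow a GBM and default happens iff V_T < 99.0456; valuing claims on that split (equity as a call, risky debt as the residual) is the structural model's definition.

framework: Merton structural credit model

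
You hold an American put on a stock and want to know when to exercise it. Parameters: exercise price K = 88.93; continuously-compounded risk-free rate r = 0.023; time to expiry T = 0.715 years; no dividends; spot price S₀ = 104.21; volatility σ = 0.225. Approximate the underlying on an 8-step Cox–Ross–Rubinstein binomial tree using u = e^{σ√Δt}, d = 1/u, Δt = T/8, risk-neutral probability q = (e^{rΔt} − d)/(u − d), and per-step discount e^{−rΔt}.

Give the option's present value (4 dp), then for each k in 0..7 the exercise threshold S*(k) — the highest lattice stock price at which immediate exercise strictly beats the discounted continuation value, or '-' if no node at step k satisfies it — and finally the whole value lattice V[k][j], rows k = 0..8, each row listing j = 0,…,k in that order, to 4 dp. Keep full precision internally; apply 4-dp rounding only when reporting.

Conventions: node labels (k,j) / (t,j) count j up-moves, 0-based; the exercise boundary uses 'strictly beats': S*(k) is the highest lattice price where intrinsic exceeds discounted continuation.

params: Δt=0.08937 u=1.06958 d=0.93495 q=0.49847 e^(-rΔt)=0.99795
t_8 payoffs: 28.0876 19.3264 9.3035 0.0000 0.0000 0.0000 0.0000 0.0000 0.0000
t_7: node(7,0) S=65.0757 payoff=23.8543 vs cont=23.6717 → 23.8543 [stop]  node(7,1) S=74.4466 payoff=14.4834 vs cont=14.3008 → 14.4834 [stop]  node(7,2) S=85.1669 payoff=3.7631 vs cont=4.6564 → 4.6564 [wait]  node(7,3) S=97.4308 payoff=0.0000 vs cont=0.0000 → 0.0000 [wait]  node(7,4) S=111.4608 payoff=0.0000 vs cont=0.0000 → 0.0000 [wait]  node(7,5) S=127.5111 payoff=0.0000 vs cont=0.0000 → 0.0000 [wait]  node(7,6) S=145.8727 payoff=0.0000 vs cont=0.0000 → 0.0000 [wait]  node(7,7) S=166.8783 payoff=0.0000 vs cont=0.0000 → 0.0000 [wait]  ⇒ S*(7)=74.4466
t_6: node(6,0) S=69.6036 payoff=19.3264 vs cont=19.1437 → 19.3264 [stop]  node(6,1) S=79.6265 payoff=9.3035 vs cont=9.5652 → 9.5652 [wait]  node(6,2) S=91.0927 payoff=0.0000 vs cont=2.3305 → 2.3305 [wait]  node(6,3) S=104.2100 payoff=0.0000 vs cont=0.0000 → 0.0000 [wait]  node(6,4) S=119.2162 payoff=0.0000 vs cont=0.0000 → 0.0000 [wait]  node(6,5) S=136.3833 payoff=0.0000 vs cont=0.0000 → 0.0000 [wait]  node(6,6) S=156.0224 payoff=0.0000 vs cont=0.0000 → 0.0000 [wait]  ⇒ S*(6)=69.6036
t_5: node(5,0) S=74.4466 payoff=14.4834 vs cont=14.4310 → 14.4834 [stop]  node(5,1) S=85.1669 payoff=3.7631 vs cont=5.9466 → 5.9466 [wait]  node(5,2) S=97.4308 payoff=0.0000 vs cont=1.1664 → 1.1664 [wait]  node(5,3) S=111.4608 payoff=0.0000 vs cont=0.0000 → 0.0000 [wait]  node(5,4) S=127.5111 payoff=0.0000 vs cont=0.0000 → 0.0000 [wait]  node(5,5) S=145.8727 payoff=0.0000 vs cont=0.0000 → 0.0000 [wait]  ⇒ S*(5)=74.4466
t_4: node(4,0) S=79.6265 payoff=9.3035 vs cont=10.2070 → 10.2070 [wait]  node(4,1) S=91.0927 payoff=0.0000 vs cont=3.5565 → 3.5565 [wait]  node(4,2) S=104.2100 payoff=0.0000 vs cont=0.5838 → 0.5838 [wait]  node(4,3) S=119.2162 payoff=0.0000 vs cont=0.0000 → 0.0000 [wait]  node(4,4) S=136.3833 payoff=0.0000 vs cont=0.0000 → 0.0000 [wait]  ⇒ S*(4)=-
t_3: node(3,0) S=85.1669 payoff=3.7631 vs cont=6.8778 → 6.8778 [wait]  node(3,1) S=97.4308 payoff=0.0000 vs cont=2.0704 → 2.0704 [wait]  node(3,2) S=111.4608 payoff=0.0000 vs cont=0.2922 → 0.2922 [wait]  node(3,3) S=127.5111 payoff=0.0000 vs cont=0.0000 → 0.0000 [wait]  ⇒ S*(3)=-
t_2: node(2,0) S=91.0927 payoff=0.0000 vs cont=4.4722 → 4.4722 [wait]  node(2,1) S=104.2100 payoff=0.0000 vs cont=1.1816 → 1.1816 [wait]  node(2,2) S=119.2162 payoff=0.0000 vs cont=0.1462 → 0.1462 [wait]  ⇒ S*(2)=-
t_1: node(1,0) S=97.4308 payoff=0.0000 vs cont=2.8261 → 2.8261 [wait]  node(1,1) S=111.4608 payoff=0.0000 vs cont=0.6641 → 0.6641 [wait]  ⇒ S*(1)=-
t_0: node(0,0) S=104.2100 payoff=0.0000 vs cont=1.7448 → 1.7448 [wait]  ⇒ S*(0)=-

price = 1.7448
boundary = - - - - - 74.4466 69.6036 74.4466
tree:
1.7448
2.8261 0.6641
4.4722 1.1816 0.1462
6.8778 2.0704 0.2922 0.0000
10.2070 3.5565 0.5838 0.0000 0.0000
14.4834 5.9466 1.1664 0.0000 0.0000 0.0000
19.3264 9.5652 2.3305 0.0000 0.0000 0.0000 0.0000
23.8543 14.4834 4.6564 0.0000 0.0000 0.0000 0.0000 0.0000
28.0876 19.3264 9.3035 0.0000 0.0000 0.0000 0.0000 0.0000 0.0000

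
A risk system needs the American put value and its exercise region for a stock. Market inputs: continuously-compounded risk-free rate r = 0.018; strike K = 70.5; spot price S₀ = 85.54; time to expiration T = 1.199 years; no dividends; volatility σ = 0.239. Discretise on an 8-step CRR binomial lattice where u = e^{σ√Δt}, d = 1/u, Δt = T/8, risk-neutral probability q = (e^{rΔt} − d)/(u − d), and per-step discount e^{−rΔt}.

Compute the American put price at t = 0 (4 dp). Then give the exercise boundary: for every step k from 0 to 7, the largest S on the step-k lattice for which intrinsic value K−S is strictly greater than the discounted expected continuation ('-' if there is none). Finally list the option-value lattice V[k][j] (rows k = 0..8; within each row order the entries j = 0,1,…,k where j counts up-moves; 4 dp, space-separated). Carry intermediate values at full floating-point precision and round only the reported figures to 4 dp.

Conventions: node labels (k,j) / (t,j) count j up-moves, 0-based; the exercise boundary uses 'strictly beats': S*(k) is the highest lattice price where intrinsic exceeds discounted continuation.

Δt=0.14988, u=1.09694, d=0.91163, q=0.49146, disc=e^(-rΔt)=0.99731
k=8 terminal: V=max(K-S,0) → 29.6961 21.4014 11.4207 0.0000 0.0000 0.0000 0.0000 0.0000 0.0000
k=7: j=0 S=44.7595 intr=25.7405 cont=25.5506 V=25.7405[EX]; j=1 S=53.8582 intr=16.6418 cont=16.4518 V=16.6418[EX]; j=2 S=64.8066 intr=5.6934 cont=5.7922 V=5.7922[hold]; j=3 S=77.9805 intr=0.0000 cont=0.0000 V=0.0000[hold]; j=4 S=93.8324 intr=0.0000 cont=0.0000 V=0.0000[hold]; j=5 S=112.9066 intr=0.0000 cont=0.0000 V=0.0000[hold]; j=6 S=135.8583 intr=0.0000 cont=0.0000 V=0.0000[hold]; j=7 S=163.4757 intr=0.0000 cont=0.0000 V=0.0000[hold]  S*(7)=53.8582
k=6: j=0 S=49.0986 intr=21.4014 cont=21.2115 V=21.4014[EX]; j=1 S=59.0793 intr=11.4207 cont=11.2791 V=11.4207[EX]; j=2 S=71.0890 intr=0.0000 cont=2.9376 V=2.9376[hold]; j=3 S=85.5400 intr=0.0000 cont=0.0000 V=0.0000[hold]; j=4 S=102.9286 intr=0.0000 cont=0.0000 V=0.0000[hold]; j=5 S=123.8520 intr=0.0000 cont=0.0000 V=0.0000[hold]; j=6 S=149.0286 intr=0.0000 cont=0.0000 V=0.0000[hold]  S*(6)=59.0793
k=5: j=0 S=53.8582 intr=16.6418 cont=16.4518 V=16.6418[EX]; j=1 S=64.8066 intr=5.6934 cont=7.2320 V=7.2320[hold]; j=2 S=77.9805 intr=0.0000 cont=1.4899 V=1.4899[hold]; j=3 S=93.8324 intr=0.0000 cont=0.0000 V=0.0000[hold]; j=4 S=112.9066 intr=0.0000 cont=0.0000 V=0.0000[hold]; j=5 S=135.8583 intr=0.0000 cont=0.0000 V=0.0000[hold]  S*(5)=53.8582
k=4: j=0 S=59.0793 intr=11.4207 cont=11.9849 V=11.9849[hold]; j=1 S=71.0890 intr=0.0000 cont=4.3981 V=4.3981[hold]; j=2 S=85.5400 intr=0.0000 cont=0.7556 V=0.7556[hold]; j=3 S=102.9286 intr=0.0000 cont=0.0000 V=0.0000[hold]; j=4 S=123.8520 intr=0.0000 cont=0.0000 V=0.0000[hold]  S*(4)=-
k=3: j=0 S=64.8066 intr=5.6934 cont=8.2340 V=8.2340[hold]; j=1 S=77.9805 intr=0.0000 cont=2.6009 V=2.6009[hold]; j=2 S=93.8324 intr=0.0000 cont=0.3832 V=0.3832[hold]; j=3 S=112.9066 intr=0.0000 cont=0.0000 V=0.0000[hold]  S*(3)=-
k=2: j=0 S=71.0890 intr=0.0000 cont=5.4508 V=5.4508[hold]; j=1 S=85.5400 intr=0.0000 cont=1.5069 V=1.5069[hold]; j=2 S=102.9286 intr=0.0000 cont=0.1944 V=0.1944[hold]  S*(2)=-
k=1: j=0 S=77.9805 intr=0.0000 cont=3.5031 V=3.5031[hold]; j=1 S=93.8324 intr=0.0000 cont=0.8595 V=0.8595[hold]  S*(1)=-
k=0: j=0 S=85.5400 intr=0.0000 cont=2.1979 V=2.1979[hold]  S*(0)=-

price = 2.1979
boundary = - - - - - 53.8582 59.0793 53.8582
tree:
2.1979
3.5031 0.8595
5.4508 1.5069 0.1944
8.2340 2.6009 0.3832 0.0000
11.9849 4.3981 0.7556 0.0000 0.0000
16.6418 7.2320 1.4899 0.0000 0.0000 0.0000
21.4014 11.4207 2.9376 0.0000 0.0000 0.0000 0.0000
25.7405 16.6418 5.7922 0.0000 0.0000 0.0000 0.0000 0.0000
29.6961 21.4014 11.4207 0.0000 0.0000 0.0000 0.0000 0.0000 0.0000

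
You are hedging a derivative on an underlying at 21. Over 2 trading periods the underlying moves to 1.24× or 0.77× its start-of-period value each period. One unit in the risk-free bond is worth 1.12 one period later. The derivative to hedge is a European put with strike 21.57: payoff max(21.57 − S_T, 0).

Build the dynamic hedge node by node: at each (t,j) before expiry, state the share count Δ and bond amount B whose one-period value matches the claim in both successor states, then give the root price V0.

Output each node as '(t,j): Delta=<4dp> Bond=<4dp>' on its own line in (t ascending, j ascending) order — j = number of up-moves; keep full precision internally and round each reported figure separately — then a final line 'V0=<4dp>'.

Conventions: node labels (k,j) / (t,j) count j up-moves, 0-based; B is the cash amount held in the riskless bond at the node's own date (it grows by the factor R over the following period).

The replicating-portfolio and risk-neutral prices coincide; use p* = (1.12−0.77)/(1.24−0.77) = 0.7447 for the latter.
Expiry values: V(2,0)=9.1191, V(2,1)=1.5192, V(2,2)=0.0000
  t=1,j=0: stock 16.1700 → up 20.0508 (V=1.5192), down 12.4509 (V=9.1191). Price 3.0889; hedge Δ=-1.0000, bond B=19.2589.
  t=1,j=1: stock 26.0400 → up 32.2896 (V=0.0000), down 20.0508 (V=1.5192). Price 0.3463; hedge Δ=-0.1241, bond B=3.5787.
  t=0,j=0: stock 21.0000 → up 26.0400 (V=0.3463), down 16.1700 (V=3.0889). Price 0.9344; hedge Δ=-0.2779, bond B=6.7698.
As a check, the time-0 holding Δ(0,0)·S0 + B(0,0) comes to 0.9344 — exactly V0.

(0,0): Delta=-0.2779 Bond=6.7698
(1,0): Delta=-1.0000 Bond=19.2589
(1,1): Delta=-0.1241 Bond=3.5787
V0=0.9344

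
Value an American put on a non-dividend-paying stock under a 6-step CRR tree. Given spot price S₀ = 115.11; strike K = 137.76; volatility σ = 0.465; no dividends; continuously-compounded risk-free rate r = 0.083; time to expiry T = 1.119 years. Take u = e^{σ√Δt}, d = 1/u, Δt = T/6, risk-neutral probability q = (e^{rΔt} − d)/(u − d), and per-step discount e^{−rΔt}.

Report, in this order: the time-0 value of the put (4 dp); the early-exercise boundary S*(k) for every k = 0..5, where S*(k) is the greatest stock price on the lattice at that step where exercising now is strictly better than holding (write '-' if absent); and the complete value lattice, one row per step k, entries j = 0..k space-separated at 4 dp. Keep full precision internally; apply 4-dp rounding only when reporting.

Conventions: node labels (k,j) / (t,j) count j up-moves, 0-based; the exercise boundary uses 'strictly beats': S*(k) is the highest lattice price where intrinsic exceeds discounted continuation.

price = 32.2018
boundary = - - 77.0351 63.0198 77.0351 94.1675
tree:
32.2018
45.0239 19.8067
60.7249 30.0245 9.7422
74.7402 43.7807 16.5820 2.8928
86.2057 60.7249 27.4401 5.7443 0.0000
95.5852 74.7402 43.5925 11.4065 0.0000 0.0000
103.2583 86.2057 60.7249 22.6500 0.0000 0.0000 0.0000

params: Δt=0.18650 u=1.22240 d=0.81807 q=0.48855 e^(-rΔt)=0.98464
t_6 payoffs: 103.2583 86.2057 60.7249 22.6500 0.0000 0.0000 0.0000
t_5: node(5,0) S=42.1748 payoff=95.5852 vs cont=93.4692 → 95.5852 [stop]  node(5,1) S=63.0198 payoff=74.7402 vs cont=72.6242 → 74.7402 [stop]  node(5,2) S=94.1675 payoff=43.5925 vs cont=41.4765 → 43.5925 [stop]  node(5,3) S=140.7101 payoff=0.0000 vs cont=11.4065 → 11.4065 [wait]  node(5,4) S=210.2564 payoff=0.0000 vs cont=0.0000 → 0.0000 [wait]  node(5,5) S=314.1764 payoff=0.0000 vs cont=0.0000 → 0.0000 [wait]  ⇒ S*(5)=94.1675
t_4: node(4,0) S=51.5543 payoff=86.2057 vs cont=84.0897 → 86.2057 [stop]  node(4,1) S=77.0351 payoff=60.7249 vs cont=58.6088 → 60.7249 [stop]  node(4,2) S=115.1100 payoff=22.6500 vs cont=27.4401 → 27.4401 [wait]  node(4,3) S=172.0035 payoff=0.0000 vs cont=5.7443 → 5.7443 [wait]  node(4,4) S=257.0167 payoff=0.0000 vs cont=0.0000 → 0.0000 [wait]  ⇒ S*(4)=77.0351
t_3: node(3,0) S=63.0198 payoff=74.7402 vs cont=72.6242 → 74.7402 [stop]  node(3,1) S=94.1675 payoff=43.5925 vs cont=43.7807 → 43.7807 [wait]  node(3,2) S=140.7101 payoff=0.0000 vs cont=16.5820 → 16.5820 [wait]  node(3,3) S=210.2564 payoff=0.0000 vs cont=2.8928 → 2.8928 [wait]  ⇒ S*(3)=63.0198
t_2: node(2,0) S=77.0351 payoff=60.7249 vs cont=58.6994 → 60.7249 [stop]  node(2,1) S=115.1100 payoff=22.6500 vs cont=30.0245 → 30.0245 [wait]  node(2,2) S=172.0035 payoff=0.0000 vs cont=9.7422 → 9.7422 [wait]  ⇒ S*(2)=77.0351
t_1: node(1,0) S=94.1675 payoff=43.5925 vs cont=45.0239 → 45.0239 [wait]  node(1,1) S=140.7101 payoff=0.0000 vs cont=19.8067 → 19.8067 [wait]  ⇒ S*(1)=-
t_0: node(0,0) S=115.1100 payoff=22.6500 vs cont=32.2018 → 32.2018 [wait]  ⇒ S*(0)=-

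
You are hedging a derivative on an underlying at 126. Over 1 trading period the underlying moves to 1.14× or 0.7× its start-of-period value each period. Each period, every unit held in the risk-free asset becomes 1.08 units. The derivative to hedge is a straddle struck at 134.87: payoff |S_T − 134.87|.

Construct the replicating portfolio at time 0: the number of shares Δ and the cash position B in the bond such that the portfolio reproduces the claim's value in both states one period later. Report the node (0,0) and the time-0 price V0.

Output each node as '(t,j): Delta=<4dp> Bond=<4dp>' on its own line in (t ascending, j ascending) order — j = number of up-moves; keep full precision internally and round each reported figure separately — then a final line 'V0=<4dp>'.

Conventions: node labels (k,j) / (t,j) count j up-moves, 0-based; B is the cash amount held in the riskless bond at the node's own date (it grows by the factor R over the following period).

Arbitrage-free pricing uses the up-move probability p* = (R−d)/(u−d) = 0.8636, discounting each step at R = 1.08.
At maturity the claim pays: V(1,0)=46.6700, V(1,1)=8.7700
Node (0,0) S=126.0000: V=(p*·8.7700+(1−p*)·46.6700)/1.08=12.9057; Δ=(8.7700−46.6700)/(143.6400−88.2000)=-0.6836; B=V−Δ·S=99.0421
Verification: the root portfolio costs Δ(0,0)·S0 + B(0,0) = 12.9057, matching V0.

(0,0): Delta=-0.6836 Bond=99.0421
V0=12.9057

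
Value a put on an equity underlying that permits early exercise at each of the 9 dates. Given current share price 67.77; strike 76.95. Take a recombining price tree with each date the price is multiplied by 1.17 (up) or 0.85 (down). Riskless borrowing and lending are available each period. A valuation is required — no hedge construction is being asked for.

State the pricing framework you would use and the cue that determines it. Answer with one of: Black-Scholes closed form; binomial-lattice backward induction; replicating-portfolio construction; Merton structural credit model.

framework: binomial-lattice backward induction

Key observation: the defining feature is the embedded early-exercise option across 9 discrete dates on the spot-67.77 tree; pricing the strike-76.95 put means working backward with an exercise test at every node.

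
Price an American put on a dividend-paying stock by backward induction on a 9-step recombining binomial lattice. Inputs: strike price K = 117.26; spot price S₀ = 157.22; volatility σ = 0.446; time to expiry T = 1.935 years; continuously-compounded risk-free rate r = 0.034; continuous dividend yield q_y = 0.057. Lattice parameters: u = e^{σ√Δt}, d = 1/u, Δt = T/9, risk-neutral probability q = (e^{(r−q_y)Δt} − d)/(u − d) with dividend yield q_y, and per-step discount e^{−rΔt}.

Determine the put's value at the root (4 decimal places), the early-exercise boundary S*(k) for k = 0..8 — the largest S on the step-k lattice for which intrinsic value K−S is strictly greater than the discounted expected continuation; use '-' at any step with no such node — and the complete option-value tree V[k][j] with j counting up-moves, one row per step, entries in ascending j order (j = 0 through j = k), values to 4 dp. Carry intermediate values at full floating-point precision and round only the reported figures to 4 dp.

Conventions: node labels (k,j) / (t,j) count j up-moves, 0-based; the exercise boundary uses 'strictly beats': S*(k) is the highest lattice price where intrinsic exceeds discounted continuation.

Δt=0.21500  u=1.22974  d=0.81318  q=0.43664  discount=0.99272
step 9 (expiry): payoffs max(K−S,0) = 92.8149 80.2927 61.3559 32.7186 0.0000 0.0000 0.0000 0.0000 0.0000 0.0000
step 8: (k=8,j=0): S=30.0611, K−S=87.1989, hold=86.7110 ⇒ V=87.1989 exercise | (k=8,j=1): S=45.4601, K−S=71.7999, hold=71.4995 ⇒ V=71.7999 exercise | (k=8,j=2): S=68.7474, K−S=48.5126, hold=48.4959 ⇒ V=48.5126 exercise | (k=8,j=3): S=103.9638, K−S=13.2962, hold=18.2981 ⇒ V=18.2981 continue | (k=8,j=4): S=157.2200, K−S=0.0000, hold=0.0000 ⇒ V=0.0000 continue | (k=8,j=5): S=237.7571, K−S=0.0000, hold=0.0000 ⇒ V=0.0000 continue | (k=8,j=6): S=359.5499, K−S=0.0000, hold=0.0000 ⇒ V=0.0000 continue | (k=8,j=7): S=543.7319, K−S=0.0000, hold=0.0000 ⇒ V=0.0000 continue | (k=8,j=8): S=822.2625, K−S=0.0000, hold=0.0000 ⇒ V=0.0000 continue  boundary S*=68.7474
step 7: (k=7,j=0): S=36.9673, K−S=80.2927, hold=79.8889 ⇒ V=80.2927 exercise | (k=7,j=1): S=55.9041, K−S=61.3559, hold=61.1828 ⇒ V=61.3559 exercise | (k=7,j=2): S=84.5414, K−S=32.7186, hold=35.0624 ⇒ V=35.0624 continue | (k=7,j=3): S=127.8483, K−S=0.0000, hold=10.2333 ⇒ V=10.2333 continue | (k=7,j=4): S=193.3395, K−S=0.0000, hold=0.0000 ⇒ V=0.0000 continue | (k=7,j=5): S=292.3791, K−S=0.0000, hold=0.0000 ⇒ V=0.0000 continue | (k=7,j=6): S=442.1524, K−S=0.0000, hold=0.0000 ⇒ V=0.0000 continue | (k=7,j=7): S=668.6481, K−S=0.0000, hold=0.0000 ⇒ V=0.0000 continue  boundary S*=55.9041
step 6: (k=6,j=0): S=45.4601, K−S=71.7999, hold=71.4995 ⇒ V=71.7999 exercise | (k=6,j=1): S=68.7474, K−S=48.5126, hold=49.5118 ⇒ V=49.5118 continue | (k=6,j=2): S=103.9638, K−S=13.2962, hold=24.0446 ⇒ V=24.0446 continue | (k=6,j=3): S=157.2200, K−S=0.0000, hold=5.7230 ⇒ V=5.7230 continue | (k=6,j=4): S=237.7571, K−S=0.0000, hold=0.0000 ⇒ V=0.0000 continue | (k=6,j=5): S=359.5499, K−S=0.0000, hold=0.0000 ⇒ V=0.0000 continue | (k=6,j=6): S=543.7319, K−S=0.0000, hold=0.0000 ⇒ V=0.0000 continue  boundary S*=45.4601
step 5: (k=5,j=0): S=55.9041, K−S=61.3559, hold=61.6159 ⇒ V=61.6159 continue | (k=5,j=1): S=84.5414, K−S=32.7186, hold=38.1122 ⇒ V=38.1122 continue | (k=5,j=2): S=127.8483, K−S=0.0000, hold=15.9278 ⇒ V=15.9278 continue | (k=5,j=3): S=193.3395, K−S=0.0000, hold=3.2006 ⇒ V=3.2006 continue | (k=5,j=4): S=292.3791, K−S=0.0000, hold=0.0000 ⇒ V=0.0000 continue | (k=5,j=5): S=442.1524, K−S=0.0000, hold=0.0000 ⇒ V=0.0000 continue  boundary S*=-
step 4: (k=4,j=0): S=68.7474, K−S=48.5126, hold=50.9792 ⇒ V=50.9792 continue | (k=4,j=1): S=103.9638, K−S=13.2962, hold=28.2185 ⇒ V=28.2185 continue | (k=4,j=2): S=157.2200, K−S=0.0000, hold=10.2951 ⇒ V=10.2951 continue | (k=4,j=3): S=237.7571, K−S=0.0000, hold=1.7900 ⇒ V=1.7900 continue | (k=4,j=4): S=359.5499, K−S=0.0000, hold=0.0000 ⇒ V=0.0000 continue  boundary S*=-
step 3: (k=3,j=0): S=84.5414, K−S=32.7186, hold=40.7420 ⇒ V=40.7420 continue | (k=3,j=1): S=127.8483, K−S=0.0000, hold=20.2439 ⇒ V=20.2439 continue | (k=3,j=2): S=193.3395, K−S=0.0000, hold=6.5335 ⇒ V=6.5335 continue | (k=3,j=3): S=292.3791, K−S=0.0000, hold=1.0011 ⇒ V=1.0011 continue  boundary S*=-
step 2: (k=2,j=0): S=103.9638, K−S=13.2962, hold=31.5601 ⇒ V=31.5601 continue | (k=2,j=1): S=157.2200, K−S=0.0000, hold=14.1535 ⇒ V=14.1535 continue | (k=2,j=2): S=237.7571, K−S=0.0000, hold=4.0878 ⇒ V=4.0878 continue  boundary S*=-
step 1: (k=1,j=0): S=127.8483, K−S=0.0000, hold=23.7852 ⇒ V=23.7852 continue | (k=1,j=1): S=193.3395, K−S=0.0000, hold=9.6873 ⇒ V=9.6873 continue  boundary S*=-
step 0: (k=0,j=0): S=157.2200, K−S=0.0000, hold=17.5011 ⇒ V=17.5011 continue  boundary S*=-

price = 17.5011
boundary = - - - - - - 45.4601 55.9041 68.7474
tree:
17.5011
23.7852 9.6873
31.5601 14.1535 4.0878
40.7420 20.2439 6.5335 1.0011
50.9792 28.2185 10.2951 1.7900 0.0000
61.6159 38.1122 15.9278 3.2006 0.0000 0.0000
71.7999 49.5118 24.0446 5.7230 0.0000 0.0000 0.0000
80.2927 61.3559 35.0624 10.2333 0.0000 0.0000 0.0000 0.0000
87.1989 71.7999 48.5126 18.2981 0.0000 0.0000 0.0000 0.0000 0.0000
92.8149 80.2927 61.3559 32.7186 0.0000 0.0000 0.0000 0.0000 0.0000 0.0000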